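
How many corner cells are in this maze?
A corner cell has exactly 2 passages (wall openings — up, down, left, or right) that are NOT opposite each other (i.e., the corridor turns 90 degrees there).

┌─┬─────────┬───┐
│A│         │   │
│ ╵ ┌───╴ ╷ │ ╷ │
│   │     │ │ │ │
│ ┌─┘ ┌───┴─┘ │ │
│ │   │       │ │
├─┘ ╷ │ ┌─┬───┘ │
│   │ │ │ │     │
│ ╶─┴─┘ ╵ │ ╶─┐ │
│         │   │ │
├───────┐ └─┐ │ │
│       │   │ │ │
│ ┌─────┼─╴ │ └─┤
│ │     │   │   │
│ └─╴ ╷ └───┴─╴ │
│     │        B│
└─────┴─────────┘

Counting corner cells (2 non-opposite passages):
Total corners: 27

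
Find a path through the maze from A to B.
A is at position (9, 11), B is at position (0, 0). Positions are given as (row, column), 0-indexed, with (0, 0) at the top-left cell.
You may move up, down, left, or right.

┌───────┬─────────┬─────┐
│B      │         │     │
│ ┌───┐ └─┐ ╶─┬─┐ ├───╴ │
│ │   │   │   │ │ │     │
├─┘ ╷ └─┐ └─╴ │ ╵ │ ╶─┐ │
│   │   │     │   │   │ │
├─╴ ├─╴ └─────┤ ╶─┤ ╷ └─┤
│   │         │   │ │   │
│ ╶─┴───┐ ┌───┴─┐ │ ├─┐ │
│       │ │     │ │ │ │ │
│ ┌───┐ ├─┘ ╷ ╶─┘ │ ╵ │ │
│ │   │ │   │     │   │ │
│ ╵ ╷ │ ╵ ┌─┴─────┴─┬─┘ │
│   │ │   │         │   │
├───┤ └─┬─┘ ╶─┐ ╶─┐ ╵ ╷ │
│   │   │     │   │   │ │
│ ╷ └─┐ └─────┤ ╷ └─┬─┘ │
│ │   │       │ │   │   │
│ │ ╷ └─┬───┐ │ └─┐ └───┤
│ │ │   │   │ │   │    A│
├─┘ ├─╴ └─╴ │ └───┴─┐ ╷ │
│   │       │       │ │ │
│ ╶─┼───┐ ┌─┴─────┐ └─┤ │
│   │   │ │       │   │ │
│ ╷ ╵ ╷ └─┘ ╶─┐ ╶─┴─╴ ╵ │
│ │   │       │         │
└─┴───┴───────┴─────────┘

Finding the shortest path from (9, 11) to (0, 0):
Path length: 58 steps
Directions: down → down → down → left → up → left → up → left → left → left → up → up → left → left → left → up → left → up → up → left → down → left → up → up → right → right → right → down → down → right → up → right → up → right → down → right → right → up → up → left → up → right → up → up → left → left → left → down → right → down → left → left → up → left → up → left → left → left

Solution:

┌───────┬─────────┬─────┐
│B ← ← ↰│  ↓ ← ← ↰│     │
│ ┌───┐ └─┐ ╶─┬─┐ ├───╴ │
│ │   │↑ ↰│↳ ↓│ │↑│     │
├─┘ ╷ └─┐ └─╴ │ ╵ │ ╶─┐ │
│   │   │↑ ← ↲│↱ ↑│   │ │
├─╴ ├─╴ └─────┤ ╶─┤ ╷ └─┤
│   │         │↑ ↰│ │   │
│ ╶─┴───┐ ┌───┴─┐ │ ├─┐ │
│↱ → → ↓│ │↱ ↓  │↑│ │ │ │
│ ┌───┐ ├─┘ ╷ ╶─┘ │ ╵ │ │
│↑│↓ ↰│↓│↱ ↑│↳ → ↑│   │ │
│ ╵ ╷ │ ╵ ┌─┴─────┴─┬─┘ │
│↑ ↲│↑│↳ ↑│         │   │
├───┤ └─┬─┘ ╶─┐ ╶─┐ ╵ ╷ │
│   │↑ ↰│     │   │   │ │
│ ╷ └─┐ └─────┤ ╷ └─┬─┘ │
│ │   │↑ ← ← ↰│ │   │   │
│ │ ╷ └─┬───┐ │ └─┐ └───┤
│ │ │   │   │↑│   │    A│
├─┘ ├─╴ └─╴ │ └───┴─┐ ╷ │
│   │       │↑ ← ← ↰│ │↓│
│ ╶─┼───┐ ┌─┴─────┐ └─┤ │
│   │   │ │       │↑ ↰│↓│
│ ╷ ╵ ╷ └─┘ ╶─┐ ╶─┴─╴ ╵ │
│ │   │       │      ↑ ↲│
└─┴───┴───────┴─────────┘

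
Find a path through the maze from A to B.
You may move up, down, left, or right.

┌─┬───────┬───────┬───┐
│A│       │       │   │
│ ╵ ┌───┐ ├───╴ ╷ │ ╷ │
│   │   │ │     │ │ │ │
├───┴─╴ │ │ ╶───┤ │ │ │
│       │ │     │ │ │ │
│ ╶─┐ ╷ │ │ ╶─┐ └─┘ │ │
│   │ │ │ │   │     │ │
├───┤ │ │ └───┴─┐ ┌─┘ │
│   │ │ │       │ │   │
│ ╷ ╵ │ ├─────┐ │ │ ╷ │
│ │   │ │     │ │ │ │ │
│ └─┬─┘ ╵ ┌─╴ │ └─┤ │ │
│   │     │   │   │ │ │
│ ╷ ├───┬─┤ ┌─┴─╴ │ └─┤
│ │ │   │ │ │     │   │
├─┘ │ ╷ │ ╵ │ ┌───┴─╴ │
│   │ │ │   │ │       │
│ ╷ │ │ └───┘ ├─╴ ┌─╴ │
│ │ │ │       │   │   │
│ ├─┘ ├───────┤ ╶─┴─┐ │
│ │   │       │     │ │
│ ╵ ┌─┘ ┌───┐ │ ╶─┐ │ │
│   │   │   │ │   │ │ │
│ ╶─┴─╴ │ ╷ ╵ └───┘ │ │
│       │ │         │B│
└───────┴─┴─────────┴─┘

Finding the shortest path through the maze:
Path length: 60 steps
Directions: down → right → up → right → right → right → down → down → down → down → right → right → right → down → down → right → down → left → left → down → down → left → left → left → up → up → left → down → down → down → left → down → left → down → right → right → right → up → up → right → right → right → down → down → right → right → right → up → up → left → left → up → right → up → right → right → down → down → down → down

Solution:

┌─┬───────┬───────┬───┐
│A│↱ → → ↓│       │   │
│ ╵ ┌───┐ ├───╴ ╷ │ ╷ │
│↳ ↑│   │↓│     │ │ │ │
├───┴─╴ │ │ ╶───┤ │ │ │
│       │↓│     │ │ │ │
│ ╶─┐ ╷ │ │ ╶─┐ └─┘ │ │
│   │ │ │↓│   │     │ │
├───┤ │ │ └───┴─┐ ┌─┘ │
│   │ │ │↳ → → ↓│ │   │
│ ╷ ╵ │ ├─────┐ │ │ ╷ │
│ │   │ │     │↓│ │ │ │
│ └─┬─┘ ╵ ┌─╴ │ └─┤ │ │
│   │     │   │↳ ↓│ │ │
│ ╷ ├───┬─┤ ┌─┴─╴ │ └─┤
│ │ │↓ ↰│ │ │↓ ← ↲│   │
├─┘ │ ╷ │ ╵ │ ┌───┴─╴ │
│   │↓│↑│   │↓│  ↱ → ↓│
│ ╷ │ │ └───┘ ├─╴ ┌─╴ │
│ │ │↓│↑ ← ← ↲│↱ ↑│  ↓│
│ ├─┘ ├───────┤ ╶─┴─┐ │
│ │↓ ↲│↱ → → ↓│↑ ← ↰│↓│
│ ╵ ┌─┘ ┌───┐ │ ╶─┐ │ │
│↓ ↲│  ↑│   │↓│   │↑│↓│
│ ╶─┴─╴ │ ╷ ╵ └───┘ │ │
│↳ → → ↑│ │  ↳ → → ↑│B│
└───────┴─┴─────────┴─┘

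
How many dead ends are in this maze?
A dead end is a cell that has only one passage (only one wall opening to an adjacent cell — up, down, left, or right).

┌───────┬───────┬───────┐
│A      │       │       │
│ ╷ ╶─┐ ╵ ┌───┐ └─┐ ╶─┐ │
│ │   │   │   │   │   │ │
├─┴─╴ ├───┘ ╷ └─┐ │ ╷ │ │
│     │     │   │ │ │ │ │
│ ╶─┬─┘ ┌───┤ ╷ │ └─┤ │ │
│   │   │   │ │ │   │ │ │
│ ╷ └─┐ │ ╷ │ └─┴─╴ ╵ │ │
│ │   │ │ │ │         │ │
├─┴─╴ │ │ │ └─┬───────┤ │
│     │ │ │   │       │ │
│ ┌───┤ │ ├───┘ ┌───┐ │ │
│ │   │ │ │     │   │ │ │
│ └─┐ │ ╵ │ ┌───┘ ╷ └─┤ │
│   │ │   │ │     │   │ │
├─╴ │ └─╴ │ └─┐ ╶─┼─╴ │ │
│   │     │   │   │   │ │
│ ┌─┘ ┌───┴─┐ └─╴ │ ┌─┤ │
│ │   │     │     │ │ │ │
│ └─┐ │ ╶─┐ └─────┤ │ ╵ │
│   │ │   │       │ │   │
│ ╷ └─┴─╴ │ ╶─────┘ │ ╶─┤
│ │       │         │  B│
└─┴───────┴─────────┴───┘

Checking each cell for number of passages:

Dead ends found at positions:
  (0, 8)
  (1, 0)
  (2, 9)
  (3, 2)
  (3, 7)
  (4, 0)
  (5, 6)
  (6, 1)
  (6, 10)
  (7, 6)
  (9, 1)
  (9, 10)
  (10, 2)
  (10, 8)
  (11, 0)
  (11, 11)
Total dead ends: 16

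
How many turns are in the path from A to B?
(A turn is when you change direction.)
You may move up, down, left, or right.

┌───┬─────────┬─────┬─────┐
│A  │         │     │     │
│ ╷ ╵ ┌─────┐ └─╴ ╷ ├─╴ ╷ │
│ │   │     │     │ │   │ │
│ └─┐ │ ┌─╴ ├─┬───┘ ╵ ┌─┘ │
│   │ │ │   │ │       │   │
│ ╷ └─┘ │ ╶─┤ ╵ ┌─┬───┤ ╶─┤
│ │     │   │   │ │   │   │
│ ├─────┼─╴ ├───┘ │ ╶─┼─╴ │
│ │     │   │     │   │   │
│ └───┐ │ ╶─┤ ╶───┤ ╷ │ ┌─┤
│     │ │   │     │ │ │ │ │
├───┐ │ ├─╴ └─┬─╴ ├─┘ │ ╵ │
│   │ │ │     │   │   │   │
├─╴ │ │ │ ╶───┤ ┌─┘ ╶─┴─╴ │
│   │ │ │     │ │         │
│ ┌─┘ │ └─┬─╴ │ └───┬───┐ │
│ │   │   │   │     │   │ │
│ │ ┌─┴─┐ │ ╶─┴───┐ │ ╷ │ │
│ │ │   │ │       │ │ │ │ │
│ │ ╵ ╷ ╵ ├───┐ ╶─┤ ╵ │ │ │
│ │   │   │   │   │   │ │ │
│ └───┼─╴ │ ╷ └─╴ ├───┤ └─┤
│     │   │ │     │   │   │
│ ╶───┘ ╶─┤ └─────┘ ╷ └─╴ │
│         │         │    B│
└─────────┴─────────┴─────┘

Directions: down, down, right, down, right, right, up, up, right, right, down, left, down, right, down, left, down, right, down, left, down, right, right, down, left, down, right, right, down, right, down, left, left, up, left, down, down, right, right, right, right, up, right, down, right, right
Number of turns: 33

Solution:

┌───┬─────────┬─────┬─────┐
│A  │         │     │     │
│ ╷ ╵ ┌─────┐ └─╴ ╷ ├─╴ ╷ │
│↓│   │↱ → ↓│     │ │   │ │
│ └─┐ │ ┌─╴ ├─┬───┘ ╵ ┌─┘ │
│↳ ↓│ │↑│↓ ↲│ │       │   │
│ ╷ └─┘ │ ╶─┤ ╵ ┌─┬───┤ ╶─┤
│ │↳ → ↑│↳ ↓│   │ │   │   │
│ ├─────┼─╴ ├───┘ │ ╶─┼─╴ │
│ │     │↓ ↲│     │   │   │
│ └───┐ │ ╶─┤ ╶───┤ ╷ │ ┌─┤
│     │ │↳ ↓│     │ │ │ │ │
├───┐ │ ├─╴ └─┬─╴ ├─┘ │ ╵ │
│   │ │ │↓ ↲  │   │   │   │
├─╴ │ │ │ ╶───┤ ┌─┘ ╶─┴─╴ │
│   │ │ │↳ → ↓│ │         │
│ ┌─┘ │ └─┬─╴ │ └───┬───┐ │
│ │   │   │↓ ↲│     │   │ │
│ │ ┌─┴─┐ │ ╶─┴───┐ │ ╷ │ │
│ │ │   │ │↳ → ↓  │ │ │ │ │
│ │ ╵ ╷ ╵ ├───┐ ╶─┤ ╵ │ │ │
│ │   │   │↓ ↰│↳ ↓│   │ │ │
│ └───┼─╴ │ ╷ └─╴ ├───┤ └─┤
│     │   │↓│↑ ← ↲│↱ ↓│   │
│ ╶───┘ ╶─┤ └─────┘ ╷ └─╴ │
│         │↳ → → → ↑│↳ → B│
└─────────┴─────────┴─────┘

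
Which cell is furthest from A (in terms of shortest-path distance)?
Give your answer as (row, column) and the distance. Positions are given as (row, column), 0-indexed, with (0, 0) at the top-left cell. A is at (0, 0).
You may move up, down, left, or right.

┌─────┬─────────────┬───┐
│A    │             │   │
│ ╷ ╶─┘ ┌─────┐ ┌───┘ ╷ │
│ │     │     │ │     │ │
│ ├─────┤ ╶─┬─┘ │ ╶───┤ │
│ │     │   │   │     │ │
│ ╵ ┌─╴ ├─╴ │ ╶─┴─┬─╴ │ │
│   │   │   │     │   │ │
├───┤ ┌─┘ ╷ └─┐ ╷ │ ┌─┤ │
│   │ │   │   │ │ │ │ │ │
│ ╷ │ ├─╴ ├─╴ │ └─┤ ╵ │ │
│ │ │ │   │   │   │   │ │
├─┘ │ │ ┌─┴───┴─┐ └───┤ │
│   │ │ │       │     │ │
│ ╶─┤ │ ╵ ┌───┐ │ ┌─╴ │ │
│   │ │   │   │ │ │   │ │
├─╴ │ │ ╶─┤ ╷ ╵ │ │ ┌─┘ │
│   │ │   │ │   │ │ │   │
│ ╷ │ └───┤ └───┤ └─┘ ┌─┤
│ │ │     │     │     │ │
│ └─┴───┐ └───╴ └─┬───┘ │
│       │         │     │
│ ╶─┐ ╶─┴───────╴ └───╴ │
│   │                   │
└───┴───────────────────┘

Computing BFS distances from A to all cells:
Furthest cell: (1, 6)
Distance: 47 steps

Path from A to the furthest cell:

┌─────┬─────────────┬───┐
│A    │             │   │
│ ╷ ╶─┘ ┌─────┐ ┌───┘ ╷ │
│↓│     │↱ → B│ │     │ │
│ ├─────┤ ╶─┬─┘ │ ╶───┤ │
│↓│↱ → ↓│↑ ↰│   │     │ │
│ ╵ ┌─╴ ├─╴ │ ╶─┴─┬─╴ │ │
│↳ ↑│↓ ↲│↱ ↑│     │   │ │
├───┤ ┌─┘ ╷ └─┐ ╷ │ ┌─┤ │
│   │↓│  ↑│   │ │ │ │ │ │
│ ╷ │ ├─╴ ├─╴ │ └─┤ ╵ │ │
│ │ │↓│↱ ↑│   │   │   │ │
├─┘ │ │ ┌─┴───┴─┐ └───┤ │
│   │↓│↑│↓ ← ← ↰│     │ │
│ ╶─┤ │ ╵ ┌───┐ │ ┌─╴ │ │
│   │↓│↑ ↲│↱ ↓│↑│ │   │ │
├─╴ │ │ ╶─┤ ╷ ╵ │ │ ┌─┘ │
│   │↓│   │↑│↳ ↑│ │ │   │
│ ╷ │ └───┤ └───┤ └─┘ ┌─┤
│ │ │↳ → ↓│↑ ← ↰│     │ │
│ └─┴───┐ └───╴ └─┬───┘ │
│       │↳ → → ↑  │     │
│ ╶─┐ ╶─┴───────╴ └───╴ │
│   │                   │
└───┴───────────────────┘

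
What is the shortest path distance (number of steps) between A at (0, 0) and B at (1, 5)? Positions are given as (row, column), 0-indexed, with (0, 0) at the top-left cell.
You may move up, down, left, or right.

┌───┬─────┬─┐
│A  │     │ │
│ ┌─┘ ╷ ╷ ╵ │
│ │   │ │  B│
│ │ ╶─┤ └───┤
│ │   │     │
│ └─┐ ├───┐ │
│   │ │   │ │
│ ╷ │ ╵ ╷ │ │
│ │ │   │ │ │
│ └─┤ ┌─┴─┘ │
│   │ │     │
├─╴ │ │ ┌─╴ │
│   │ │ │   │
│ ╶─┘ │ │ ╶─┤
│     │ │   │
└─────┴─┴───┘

Finding path from (0, 0) to (1, 5):
Path: (0,0) → (1,0) → (2,0) → (3,0) → (4,0) → (5,0) → (5,1) → (6,1) → (6,0) → (7,0) → (7,1) → (7,2) → (6,2) → (5,2) → (4,2) → (3,2) → (2,2) → (2,1) → (1,1) → (1,2) → (0,2) → (0,3) → (0,4) → (1,4) → (1,5)
Distance: 24 steps

Solution:

┌───┬─────┬─┐
│A  │↱ → ↓│ │
│ ┌─┘ ╷ ╷ ╵ │
│↓│↱ ↑│ │↳ B│
│ │ ╶─┤ └───┤
│↓│↑ ↰│     │
│ └─┐ ├───┐ │
│↓  │↑│   │ │
│ ╷ │ ╵ ╷ │ │
│↓│ │↑  │ │ │
│ └─┤ ┌─┴─┘ │
│↳ ↓│↑│     │
├─╴ │ │ ┌─╴ │
│↓ ↲│↑│ │   │
│ ╶─┘ │ │ ╶─┤
│↳ → ↑│ │   │
└─────┴─┴───┘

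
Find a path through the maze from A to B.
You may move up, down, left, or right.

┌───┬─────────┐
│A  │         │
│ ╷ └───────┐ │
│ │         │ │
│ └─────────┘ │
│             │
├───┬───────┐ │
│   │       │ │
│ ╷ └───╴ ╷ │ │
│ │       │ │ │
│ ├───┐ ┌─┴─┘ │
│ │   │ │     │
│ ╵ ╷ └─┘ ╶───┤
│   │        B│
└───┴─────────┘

Finding the shortest path through the maze:
Path length: 16 steps
Directions: down → down → right → right → right → right → right → right → down → down → down → left → left → down → right → right

Solution:

┌───┬─────────┐
│A  │         │
│ ╷ └───────┐ │
│↓│         │ │
│ └─────────┘ │
│↳ → → → → → ↓│
├───┬───────┐ │
│   │       │↓│
│ ╷ └───╴ ╷ │ │
│ │       │ │↓│
│ ├───┐ ┌─┴─┘ │
│ │   │ │↓ ← ↲│
│ ╵ ╷ └─┘ ╶───┤
│   │    ↳ → B│
└───┴─────────┘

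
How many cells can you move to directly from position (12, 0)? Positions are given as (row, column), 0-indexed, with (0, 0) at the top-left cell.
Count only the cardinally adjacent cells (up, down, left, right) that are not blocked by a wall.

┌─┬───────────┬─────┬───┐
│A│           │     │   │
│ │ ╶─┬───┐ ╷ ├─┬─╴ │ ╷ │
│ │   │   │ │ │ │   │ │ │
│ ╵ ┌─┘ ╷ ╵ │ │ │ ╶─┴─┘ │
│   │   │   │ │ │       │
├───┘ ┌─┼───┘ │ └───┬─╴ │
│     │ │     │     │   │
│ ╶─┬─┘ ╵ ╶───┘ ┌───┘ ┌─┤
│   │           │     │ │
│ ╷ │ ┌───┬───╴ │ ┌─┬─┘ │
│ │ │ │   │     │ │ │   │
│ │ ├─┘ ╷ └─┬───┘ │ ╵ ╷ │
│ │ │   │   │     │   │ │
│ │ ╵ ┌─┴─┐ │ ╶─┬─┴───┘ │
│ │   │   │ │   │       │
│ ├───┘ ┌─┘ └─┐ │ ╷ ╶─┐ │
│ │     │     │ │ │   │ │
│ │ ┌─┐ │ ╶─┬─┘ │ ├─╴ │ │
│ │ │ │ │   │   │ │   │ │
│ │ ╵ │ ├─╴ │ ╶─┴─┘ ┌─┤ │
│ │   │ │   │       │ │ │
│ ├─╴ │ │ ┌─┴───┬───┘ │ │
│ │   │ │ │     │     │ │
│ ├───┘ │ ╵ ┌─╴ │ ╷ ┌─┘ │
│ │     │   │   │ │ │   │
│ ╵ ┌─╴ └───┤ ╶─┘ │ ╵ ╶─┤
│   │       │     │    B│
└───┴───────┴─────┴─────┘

Checking passable neighbors of (12, 0):
Neighbors: (11, 0), (13, 0)
Count: 2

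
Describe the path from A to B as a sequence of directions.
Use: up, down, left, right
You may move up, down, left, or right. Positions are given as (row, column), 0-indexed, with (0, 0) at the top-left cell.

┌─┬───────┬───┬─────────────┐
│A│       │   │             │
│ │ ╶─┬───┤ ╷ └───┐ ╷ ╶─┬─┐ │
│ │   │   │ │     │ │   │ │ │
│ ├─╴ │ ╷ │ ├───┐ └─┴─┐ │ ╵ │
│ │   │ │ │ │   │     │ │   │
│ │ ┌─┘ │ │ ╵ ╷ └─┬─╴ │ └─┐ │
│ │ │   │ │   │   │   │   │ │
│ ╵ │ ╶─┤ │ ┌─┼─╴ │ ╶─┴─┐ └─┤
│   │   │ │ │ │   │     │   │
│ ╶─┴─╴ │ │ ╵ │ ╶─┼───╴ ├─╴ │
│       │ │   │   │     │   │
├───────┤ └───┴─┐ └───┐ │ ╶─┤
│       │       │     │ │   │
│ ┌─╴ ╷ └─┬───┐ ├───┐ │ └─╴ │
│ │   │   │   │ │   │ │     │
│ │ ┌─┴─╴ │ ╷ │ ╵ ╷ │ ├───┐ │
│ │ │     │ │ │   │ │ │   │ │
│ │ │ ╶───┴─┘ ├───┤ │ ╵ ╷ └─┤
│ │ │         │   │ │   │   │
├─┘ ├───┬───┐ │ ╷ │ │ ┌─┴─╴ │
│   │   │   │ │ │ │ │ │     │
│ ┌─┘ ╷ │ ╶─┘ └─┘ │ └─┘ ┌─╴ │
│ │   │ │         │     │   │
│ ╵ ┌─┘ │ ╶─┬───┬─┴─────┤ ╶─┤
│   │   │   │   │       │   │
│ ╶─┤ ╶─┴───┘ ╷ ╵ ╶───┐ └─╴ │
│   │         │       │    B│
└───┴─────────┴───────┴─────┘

Finding the path and converting it to directions:
Path through cells: (0,0) → (1,0) → (2,0) → (3,0) → (4,0) → (5,0) → (5,1) → (5,2) → (5,3) → (4,3) → (4,2) → (3,2) → (3,3) → (2,3) → (1,3) → (1,4) → (2,4) → (3,4) → (4,4) → (5,4) → (6,4) → (6,5) → (6,6) → (6,7) → (7,7) → (8,7) → (8,8) → (7,8) → (7,9) → (8,9) → (9,9) → (10,9) → (11,9) → (11,10) → (11,11) → (10,11) → (10,12) → (10,13) → (11,13) → (11,12) → (12,12) → (12,13) → (13,13)
Directions: down, down, down, down, down, right, right, right, up, left, up, right, up, up, right, down, down, down, down, down, right, right, right, down, down, right, up, right, down, down, down, down, right, right, up, right, right, down, left, down, right, down

Solution:

┌─┬───────┬───┬─────────────┐
│A│       │   │             │
│ │ ╶─┬───┤ ╷ └───┐ ╷ ╶─┬─┐ │
│↓│   │↱ ↓│ │     │ │   │ │ │
│ ├─╴ │ ╷ │ ├───┐ └─┴─┐ │ ╵ │
│↓│   │↑│↓│ │   │     │ │   │
│ │ ┌─┘ │ │ ╵ ╷ └─┬─╴ │ └─┐ │
│↓│ │↱ ↑│↓│   │   │   │   │ │
│ ╵ │ ╶─┤ │ ┌─┼─╴ │ ╶─┴─┐ └─┤
│↓  │↑ ↰│↓│ │ │   │     │   │
│ ╶─┴─╴ │ │ ╵ │ ╶─┼───╴ ├─╴ │
│↳ → → ↑│↓│   │   │     │   │
├───────┤ └───┴─┐ └───┐ │ ╶─┤
│       │↳ → → ↓│     │ │   │
│ ┌─╴ ╷ └─┬───┐ ├───┐ │ └─╴ │
│ │   │   │   │↓│↱ ↓│ │     │
│ │ ┌─┴─╴ │ ╷ │ ╵ ╷ │ ├───┐ │
│ │ │     │ │ │↳ ↑│↓│ │   │ │
│ │ │ ╶───┴─┘ ├───┤ │ ╵ ╷ └─┤
│ │ │         │   │↓│   │   │
├─┘ ├───┬───┐ │ ╷ │ │ ┌─┴─╴ │
│   │   │   │ │ │ │↓│ │↱ → ↓│
│ ┌─┘ ╷ │ ╶─┘ └─┘ │ └─┘ ┌─╴ │
│ │   │ │         │↳ → ↑│↓ ↲│
│ ╵ ┌─┘ │ ╶─┬───┬─┴─────┤ ╶─┤
│   │   │   │   │       │↳ ↓│
│ ╶─┤ ╶─┴───┘ ╷ ╵ ╶───┐ └─╴ │
│   │         │       │    B│
└───┴─────────┴───────┴─────┘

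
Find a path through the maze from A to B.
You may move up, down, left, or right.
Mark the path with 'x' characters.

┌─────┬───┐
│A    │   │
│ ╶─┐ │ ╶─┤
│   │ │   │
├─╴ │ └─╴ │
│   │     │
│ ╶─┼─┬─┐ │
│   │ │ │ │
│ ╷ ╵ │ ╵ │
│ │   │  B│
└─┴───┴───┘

Finding the shortest path through the maze:
Path length: 8 steps
Directions: right → right → down → down → right → right → down → down

Solution:

┌─────┬───┐
│A x x│   │
│ ╶─┐ │ ╶─┤
│   │x│   │
├─╴ │ └─╴ │
│   │x x x│
│ ╶─┼─┬─┐ │
│   │ │ │x│
│ ╷ ╵ │ ╵ │
│ │   │  B│
└─┴───┴───┘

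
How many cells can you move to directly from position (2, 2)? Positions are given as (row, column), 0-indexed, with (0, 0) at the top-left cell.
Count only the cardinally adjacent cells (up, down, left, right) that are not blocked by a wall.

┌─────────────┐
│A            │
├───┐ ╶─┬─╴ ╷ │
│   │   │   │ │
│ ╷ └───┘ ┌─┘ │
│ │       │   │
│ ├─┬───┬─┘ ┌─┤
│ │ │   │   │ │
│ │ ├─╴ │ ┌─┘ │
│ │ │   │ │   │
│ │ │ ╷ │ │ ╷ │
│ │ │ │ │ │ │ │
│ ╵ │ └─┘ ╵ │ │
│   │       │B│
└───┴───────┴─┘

Checking passable neighbors of (2, 2):
Neighbors: (2, 1), (2, 3)
Count: 2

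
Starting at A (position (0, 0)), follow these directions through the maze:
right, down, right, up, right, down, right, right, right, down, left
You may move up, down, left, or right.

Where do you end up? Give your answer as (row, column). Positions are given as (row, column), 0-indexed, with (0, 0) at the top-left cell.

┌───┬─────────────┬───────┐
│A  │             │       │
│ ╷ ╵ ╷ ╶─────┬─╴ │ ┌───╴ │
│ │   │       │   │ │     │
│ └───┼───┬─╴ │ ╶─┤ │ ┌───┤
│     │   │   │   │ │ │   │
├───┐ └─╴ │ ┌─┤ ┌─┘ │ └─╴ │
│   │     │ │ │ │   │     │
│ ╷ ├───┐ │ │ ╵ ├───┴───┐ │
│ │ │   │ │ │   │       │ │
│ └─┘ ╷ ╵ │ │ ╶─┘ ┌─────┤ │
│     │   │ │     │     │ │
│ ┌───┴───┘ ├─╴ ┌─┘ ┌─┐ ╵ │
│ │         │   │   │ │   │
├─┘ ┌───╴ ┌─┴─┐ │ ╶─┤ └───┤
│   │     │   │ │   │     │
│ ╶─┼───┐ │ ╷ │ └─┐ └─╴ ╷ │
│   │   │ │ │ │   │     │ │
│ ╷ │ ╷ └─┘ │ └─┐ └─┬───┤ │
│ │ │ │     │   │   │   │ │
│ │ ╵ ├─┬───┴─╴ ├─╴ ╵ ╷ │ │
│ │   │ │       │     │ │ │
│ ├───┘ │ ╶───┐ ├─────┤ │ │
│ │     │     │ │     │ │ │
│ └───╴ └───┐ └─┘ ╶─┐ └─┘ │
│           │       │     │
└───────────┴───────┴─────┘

Following directions step by step:
Start: (0, 0)
  right: (0, 0) → (0, 1)
  down: (0, 1) → (1, 1)
  right: (1, 1) → (1, 2)
  up: (1, 2) → (0, 2)
  right: (0, 2) → (0, 3)
  down: (0, 3) → (1, 3)
  right: (1, 3) → (1, 4)
  right: (1, 4) → (1, 5)
  right: (1, 5) → (1, 6)
  down: (1, 6) → (2, 6)
  left: (2, 6) → (2, 5)
Final position: (2, 5)

Path taken:

┌───┬─────────────┬───────┐
│A ↓│↱ ↓          │       │
│ ╷ ╵ ╷ ╶─────┬─╴ │ ┌───╴ │
│ │↳ ↑│↳ → → ↓│   │ │     │
│ └───┼───┬─╴ │ ╶─┤ │ ┌───┤
│     │   │B ↲│   │ │ │   │
├───┐ └─╴ │ ┌─┤ ┌─┘ │ └─╴ │
│   │     │ │ │ │   │     │
│ ╷ ├───┐ │ │ ╵ ├───┴───┐ │
│ │ │   │ │ │   │       │ │
│ └─┘ ╷ ╵ │ │ ╶─┘ ┌─────┤ │
│     │   │ │     │     │ │
│ ┌───┴───┘ ├─╴ ┌─┘ ┌─┐ ╵ │
│ │         │   │   │ │   │
├─┘ ┌───╴ ┌─┴─┐ │ ╶─┤ └───┤
│   │     │   │ │   │     │
│ ╶─┼───┐ │ ╷ │ └─┐ └─╴ ╷ │
│   │   │ │ │ │   │     │ │
│ ╷ │ ╷ └─┘ │ └─┐ └─┬───┤ │
│ │ │ │     │   │   │   │ │
│ │ ╵ ├─┬───┴─╴ ├─╴ ╵ ╷ │ │
│ │   │ │       │     │ │ │
│ ├───┘ │ ╶───┐ ├─────┤ │ │
│ │     │     │ │     │ │ │
│ └───╴ └───┐ └─┘ ╶─┐ └─┘ │
│           │       │     │
└───────────┴───────┴─────┘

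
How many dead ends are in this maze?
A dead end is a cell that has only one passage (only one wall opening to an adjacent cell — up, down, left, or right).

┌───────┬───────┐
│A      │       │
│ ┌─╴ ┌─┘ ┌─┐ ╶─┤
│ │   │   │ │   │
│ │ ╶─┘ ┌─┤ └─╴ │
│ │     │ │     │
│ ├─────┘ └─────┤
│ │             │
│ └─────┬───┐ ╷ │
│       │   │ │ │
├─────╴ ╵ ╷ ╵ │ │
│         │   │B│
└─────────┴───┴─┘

Checking each cell for number of passages:

Dead ends found at positions:
  (0, 3)
  (0, 7)
  (1, 5)
  (2, 4)
  (3, 1)
  (5, 0)
  (5, 7)
Total dead ends: 7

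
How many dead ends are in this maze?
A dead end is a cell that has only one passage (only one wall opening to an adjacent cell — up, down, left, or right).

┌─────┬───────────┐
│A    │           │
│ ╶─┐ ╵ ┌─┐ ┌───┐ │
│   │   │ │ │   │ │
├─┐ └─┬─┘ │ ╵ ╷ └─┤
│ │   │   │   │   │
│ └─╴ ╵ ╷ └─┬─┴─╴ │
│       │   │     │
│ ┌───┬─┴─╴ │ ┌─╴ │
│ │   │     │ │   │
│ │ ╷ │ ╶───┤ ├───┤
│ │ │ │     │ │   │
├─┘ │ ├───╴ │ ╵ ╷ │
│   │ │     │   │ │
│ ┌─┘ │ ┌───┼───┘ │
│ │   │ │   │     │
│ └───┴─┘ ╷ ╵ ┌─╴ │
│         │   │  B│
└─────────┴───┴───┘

Checking each cell for number of passages:

Dead ends found at positions:
  (1, 4)
  (1, 8)
  (2, 0)
  (4, 7)
  (5, 0)
  (7, 1)
  (7, 3)
  (8, 7)
Total dead ends: 8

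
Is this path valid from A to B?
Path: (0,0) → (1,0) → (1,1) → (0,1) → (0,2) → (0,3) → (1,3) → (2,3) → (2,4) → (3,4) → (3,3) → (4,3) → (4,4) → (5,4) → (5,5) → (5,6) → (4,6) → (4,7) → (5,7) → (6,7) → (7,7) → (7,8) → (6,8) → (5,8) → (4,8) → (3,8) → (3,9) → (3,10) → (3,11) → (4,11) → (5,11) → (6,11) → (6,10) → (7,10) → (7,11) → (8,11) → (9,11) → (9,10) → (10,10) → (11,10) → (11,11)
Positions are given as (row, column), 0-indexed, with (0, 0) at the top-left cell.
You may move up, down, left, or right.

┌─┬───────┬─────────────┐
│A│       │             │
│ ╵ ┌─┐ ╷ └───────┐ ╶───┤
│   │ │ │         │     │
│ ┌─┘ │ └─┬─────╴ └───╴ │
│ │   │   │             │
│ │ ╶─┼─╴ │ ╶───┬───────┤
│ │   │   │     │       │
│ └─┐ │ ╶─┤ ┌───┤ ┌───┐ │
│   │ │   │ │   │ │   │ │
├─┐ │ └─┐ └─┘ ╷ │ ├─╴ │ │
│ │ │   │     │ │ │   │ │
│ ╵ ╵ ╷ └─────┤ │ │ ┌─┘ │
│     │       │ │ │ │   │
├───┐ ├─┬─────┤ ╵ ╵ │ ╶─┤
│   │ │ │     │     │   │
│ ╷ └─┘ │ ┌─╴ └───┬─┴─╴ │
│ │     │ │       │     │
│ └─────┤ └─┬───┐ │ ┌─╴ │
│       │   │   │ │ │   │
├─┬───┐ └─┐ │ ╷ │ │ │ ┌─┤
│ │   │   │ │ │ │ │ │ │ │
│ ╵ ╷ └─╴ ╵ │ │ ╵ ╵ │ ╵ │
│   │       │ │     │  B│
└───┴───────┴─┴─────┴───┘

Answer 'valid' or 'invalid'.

Checking path validity:
Result: All consecutive moves are passable.

valid

Correct solution:

┌─┬───────┬─────────────┐
│A│↱ → ↓  │             │
│ ╵ ┌─┐ ╷ └───────┐ ╶───┤
│↳ ↑│ │↓│         │     │
│ ┌─┘ │ └─┬─────╴ └───╴ │
│ │   │↳ ↓│             │
│ │ ╶─┼─╴ │ ╶───┬───────┤
│ │   │↓ ↲│     │↱ → → ↓│
│ └─┐ │ ╶─┤ ┌───┤ ┌───┐ │
│   │ │↳ ↓│ │↱ ↓│↑│   │↓│
├─┐ │ └─┐ └─┘ ╷ │ ├─╴ │ │
│ │ │   │↳ → ↑│↓│↑│   │↓│
│ ╵ ╵ ╷ └─────┤ │ │ ┌─┘ │
│     │       │↓│↑│ │↓ ↲│
├───┐ ├─┬─────┤ ╵ ╵ │ ╶─┤
│   │ │ │     │↳ ↑  │↳ ↓│
│ ╷ └─┘ │ ┌─╴ └───┬─┴─╴ │
│ │     │ │       │    ↓│
│ └─────┤ └─┬───┐ │ ┌─╴ │
│       │   │   │ │ │↓ ↲│
├─┬───┐ └─┐ │ ╷ │ │ │ ┌─┤
│ │   │   │ │ │ │ │ │↓│ │
│ ╵ ╷ └─╴ ╵ │ │ ╵ ╵ │ ╵ │
│   │       │ │     │↳ B│
└───┴───────┴─┴─────┴───┘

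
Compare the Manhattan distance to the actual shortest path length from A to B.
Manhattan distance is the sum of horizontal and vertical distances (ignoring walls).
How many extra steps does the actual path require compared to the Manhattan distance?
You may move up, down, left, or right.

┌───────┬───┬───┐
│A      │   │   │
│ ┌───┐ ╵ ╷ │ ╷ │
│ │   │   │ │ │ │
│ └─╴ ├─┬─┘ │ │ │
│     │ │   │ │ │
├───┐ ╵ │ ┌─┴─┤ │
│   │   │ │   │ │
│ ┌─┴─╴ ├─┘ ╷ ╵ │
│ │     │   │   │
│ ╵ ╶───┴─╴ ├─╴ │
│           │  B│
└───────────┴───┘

Manhattan distance: |5 - 0| + |7 - 0| = 12
Actual path length: 20
Extra steps: 20 - 12 = 8

Solution:

┌───────┬───┬───┐
│A      │   │   │
│ ┌───┐ ╵ ╷ │ ╷ │
│↓│   │   │ │ │ │
│ └─╴ ├─┬─┘ │ │ │
│↳ → ↓│ │   │ │ │
├───┐ ╵ │ ┌─┴─┤ │
│   │↳ ↓│ │↱ ↓│ │
│ ┌─┴─╴ ├─┘ ╷ ╵ │
│ │↓ ← ↲│  ↑│↳ ↓│
│ ╵ ╶───┴─╴ ├─╴ │
│  ↳ → → → ↑│  B│
└───────────┴───┘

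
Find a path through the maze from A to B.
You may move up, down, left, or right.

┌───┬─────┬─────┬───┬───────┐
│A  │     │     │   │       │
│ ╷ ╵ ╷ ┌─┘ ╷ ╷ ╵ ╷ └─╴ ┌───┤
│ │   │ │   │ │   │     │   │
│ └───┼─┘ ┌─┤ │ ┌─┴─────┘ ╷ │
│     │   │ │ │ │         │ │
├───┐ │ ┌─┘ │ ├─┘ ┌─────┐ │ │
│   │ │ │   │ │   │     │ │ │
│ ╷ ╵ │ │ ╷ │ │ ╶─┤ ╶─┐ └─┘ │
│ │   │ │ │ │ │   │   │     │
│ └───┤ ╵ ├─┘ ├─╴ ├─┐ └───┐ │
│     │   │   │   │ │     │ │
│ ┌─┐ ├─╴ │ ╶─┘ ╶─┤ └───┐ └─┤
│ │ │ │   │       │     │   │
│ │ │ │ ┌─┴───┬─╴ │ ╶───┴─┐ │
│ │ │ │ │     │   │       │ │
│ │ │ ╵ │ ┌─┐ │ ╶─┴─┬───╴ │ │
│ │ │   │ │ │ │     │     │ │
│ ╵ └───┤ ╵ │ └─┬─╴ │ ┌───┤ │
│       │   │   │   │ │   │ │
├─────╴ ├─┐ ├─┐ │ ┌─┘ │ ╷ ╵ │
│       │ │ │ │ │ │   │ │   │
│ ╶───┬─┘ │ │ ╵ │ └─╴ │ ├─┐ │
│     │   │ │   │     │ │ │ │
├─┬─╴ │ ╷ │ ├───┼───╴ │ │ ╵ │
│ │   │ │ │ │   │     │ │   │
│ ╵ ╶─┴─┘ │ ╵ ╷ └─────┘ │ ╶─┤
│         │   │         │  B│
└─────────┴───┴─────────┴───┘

Finding the shortest path through the maze:
Path length: 76 steps
Directions: down → down → right → right → down → down → left → up → left → down → down → right → right → down → down → down → right → up → up → right → up → left → up → up → up → right → up → right → up → right → down → down → down → down → down → left → down → right → right → up → right → up → left → up → right → up → right → right → right → right → up → right → down → down → down → left → left → up → left → left → down → right → down → right → right → down → right → down → down → down → down → down → down → left → down → right

Solution:

┌───┬─────┬─────┬───┬───────┐
│A  │     │↱ ↓  │   │       │
│ ╷ ╵ ╷ ┌─┘ ╷ ╷ ╵ ╷ └─╴ ┌───┤
│↓│   │ │↱ ↑│↓│   │     │↱ ↓│
│ └───┼─┘ ┌─┤ │ ┌─┴─────┘ ╷ │
│↳ → ↓│↱ ↑│ │↓│ │↱ → → → ↑│↓│
├───┐ │ ┌─┘ │ ├─┘ ┌─────┐ │ │
│↓ ↰│↓│↑│   │↓│↱ ↑│↓ ← ↰│ │↓│
│ ╷ ╵ │ │ ╷ │ │ ╶─┤ ╶─┐ └─┘ │
│↓│↑ ↲│↑│ │ │↓│↑ ↰│↳ ↓│↑ ← ↲│
│ └───┤ ╵ ├─┘ ├─╴ ├─┐ └───┐ │
│↳ → ↓│↑ ↰│↓ ↲│↱ ↑│ │↳ → ↓│ │
│ ┌─┐ ├─╴ │ ╶─┘ ╶─┤ └───┐ └─┤
│ │ │↓│↱ ↑│↳ → ↑  │     │↳ ↓│
│ │ │ │ ┌─┴───┬─╴ │ ╶───┴─┐ │
│ │ │↓│↑│     │   │       │↓│
│ │ │ ╵ │ ┌─┐ │ ╶─┴─┬───╴ │ │
│ │ │↳ ↑│ │ │ │     │     │↓│
│ ╵ └───┤ ╵ │ └─┬─╴ │ ┌───┤ │
│       │   │   │   │ │   │↓│
├─────╴ ├─┐ ├─┐ │ ┌─┘ │ ╷ ╵ │
│       │ │ │ │ │ │   │ │  ↓│
│ ╶───┬─┘ │ │ ╵ │ └─╴ │ ├─┐ │
│     │   │ │   │     │ │ │↓│
├─┬─╴ │ ╷ │ ├───┼───╴ │ │ ╵ │
│ │   │ │ │ │   │     │ │↓ ↲│
│ ╵ ╶─┴─┘ │ ╵ ╷ └─────┘ │ ╶─┤
│         │   │         │↳ B│
└─────────┴───┴─────────┴───┘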